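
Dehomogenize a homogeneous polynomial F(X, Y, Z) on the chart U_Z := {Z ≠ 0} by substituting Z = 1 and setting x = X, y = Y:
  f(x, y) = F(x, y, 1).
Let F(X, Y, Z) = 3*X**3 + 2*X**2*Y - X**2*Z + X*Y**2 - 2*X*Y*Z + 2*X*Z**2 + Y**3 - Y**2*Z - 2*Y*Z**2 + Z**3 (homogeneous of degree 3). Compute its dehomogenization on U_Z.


f(x, y) = 3*x**3 + 2*x**2*y - x**2 + x*y**2 - 2*x*y + 2*x + y**3 - y**2 - 2*y + 1

On U_Z we set Z = 1. Each monomial c·X^i·Y^j·Z^k in F becomes c·x^i·y^j·1^k = c·x^i·y^j.
Substituting Z = 1: F(X, Y, 1) = 3*x**3 + 2*x**2*y - x**2 + x*y**2 - 2*x*y + 2*x + y**3 - y**2 - 2*y + 1.
Note: deg(f) ≤ deg(F) = 3; strict inequality happens when F is divisible by Z (lost terms).


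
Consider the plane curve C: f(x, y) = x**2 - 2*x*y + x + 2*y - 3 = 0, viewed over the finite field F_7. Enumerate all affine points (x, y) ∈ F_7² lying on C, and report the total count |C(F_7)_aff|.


Affine F_7-points: {(0, 5), (2, 5), (3, 4), (4, 4), (5, 6), (6, 6)}; count = 6.

For each of the 49 pairs (x, y) ∈ F_7², evaluate f(x, y) mod 7. Record the zeros.
  x = 0: [0↦4, 1↦6, 2↦1, 3↦3, 4↦5, 5↦0, 6↦2]  zeros at y ∈ {5}
  x = 1: [0↦6, 1↦6, 2↦6, 3↦6, 4↦6, 5↦6, 6↦6]  zeros at y ∈ ∅
  x = 2: [0↦3, 1↦1, 2↦6, 3↦4, 4↦2, 5↦0, 6↦5]  zeros at y ∈ {5}
  x = 3: [0↦2, 1↦5, 2↦1, 3↦4, 4↦0, 5↦3, 6↦6]  zeros at y ∈ {4}
  x = 4: [0↦3, 1↦4, 2↦5, 3↦6, 4↦0, 5↦1, 6↦2]  zeros at y ∈ {4}
  x = 5: [0↦6, 1↦5, 2↦4, 3↦3, 4↦2, 5↦1, 6↦0]  zeros at y ∈ {6}
  x = 6: [0↦4, 1↦1, 2↦5, 3↦2, 4↦6, 5↦3, 6↦0]  zeros at y ∈ {6}
Collecting zeros: affine points = {(0, 5), (2, 5), (3, 4), (4, 4), (5, 6), (6, 6)}.
Total count |C(F_7)_aff| = 6.


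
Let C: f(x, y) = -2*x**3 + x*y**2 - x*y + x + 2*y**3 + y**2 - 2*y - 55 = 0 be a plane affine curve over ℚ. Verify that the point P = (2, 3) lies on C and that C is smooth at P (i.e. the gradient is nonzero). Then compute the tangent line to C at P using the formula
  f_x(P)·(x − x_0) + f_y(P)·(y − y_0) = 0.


Tangent line at P: -17*x + 68*y - 170 = 0.

Step 1: f(2, 3) = 0, so P lies on C.
Step 2: partial derivatives
  f_x(x, y) = -6*x**2 + y**2 - y + 1, f_y(x, y) = 2*x*y - x + 6*y**2 + 2*y - 2.
  f_x(P) = -17, f_y(P) = 68 (gradient nonzero, so P is smooth).
Step 3: tangent line at P: -17·(x − 2) + 68·(y − 3) = 0.
Expanding: -17*x + 68*y - 170 = 0.


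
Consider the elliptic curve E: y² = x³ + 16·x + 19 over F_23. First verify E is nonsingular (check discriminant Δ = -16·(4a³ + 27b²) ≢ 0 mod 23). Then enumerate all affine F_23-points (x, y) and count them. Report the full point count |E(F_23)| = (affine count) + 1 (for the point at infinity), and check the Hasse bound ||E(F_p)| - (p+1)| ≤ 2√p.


Affine points = {(1, 6), (1, 17), (2, 6), (2, 17), (3, 5), (3, 18), (4, 3), (4, 20), (6, 3), (6, 20), (9, 8), (9, 15), (10, 11), (10, 12), (11, 10), (11, 13), (13, 3), (13, 20), (15, 0), (16, 1), (16, 22), (17, 11), (17, 12), (19, 11), (19, 12), (20, 6), (20, 17), (21, 5), (21, 18), (22, 5), (22, 18)}; affine count = 31; |E(F_23)| = 32.

Discriminant check: Δ ∝ 4a³ + 27b² = 4·16³ + 27·19² = 4·4096 + 27·361 ≡ 3 (mod 23). Nonzero ⇒ E is nonsingular.
For each x ∈ F_23, compute rhs = x³ + 16·x + 19 mod 23, then count y ∈ F_23 with y² ≡ rhs.
  x = 0: rhs = 19, matching y values: none (0 points).
  x = 1: rhs = 13, matching y values: 6, 17 (2 points).
  x = 2: rhs = 13, matching y values: 6, 17 (2 points).
  x = 3: rhs = 2, matching y values: 5, 18 (2 points).
  x = 4: rhs = 9, matching y values: 3, 20 (2 points).
  x = 5: rhs = 17, matching y values: none (0 points).
  x = 6: rhs = 9, matching y values: 3, 20 (2 points).
  x = 7: rhs = 14, matching y values: none (0 points).
  x = 8: rhs = 15, matching y values: none (0 points).
  x = 9: rhs = 18, matching y values: 8, 15 (2 points).
  x = 10: rhs = 6, matching y values: 11, 12 (2 points).
  x = 11: rhs = 8, matching y values: 10, 13 (2 points).
  x = 12: rhs = 7, matching y values: none (0 points).
  x = 13: rhs = 9, matching y values: 3, 20 (2 points).
  x = 14: rhs = 20, matching y values: none (0 points).
  x = 15: rhs = 0, matching y values: 0 (1 points).
  x = 16: rhs = 1, matching y values: 1, 22 (2 points).
  x = 17: rhs = 6, matching y values: 11, 12 (2 points).
  x = 18: rhs = 21, matching y values: none (0 points).
  x = 19: rhs = 6, matching y values: 11, 12 (2 points).
  x = 20: rhs = 13, matching y values: 6, 17 (2 points).
  x = 21: rhs = 2, matching y values: 5, 18 (2 points).
  x = 22: rhs = 2, matching y values: 5, 18 (2 points).
Total affine count: 31.
Full point count |E(F_23)| = 31 + 1 = 32.
Hasse bound: |32 − (23+1)| = |8| = 8 ≤ 2√23 ≈ 9.5917 ✓.


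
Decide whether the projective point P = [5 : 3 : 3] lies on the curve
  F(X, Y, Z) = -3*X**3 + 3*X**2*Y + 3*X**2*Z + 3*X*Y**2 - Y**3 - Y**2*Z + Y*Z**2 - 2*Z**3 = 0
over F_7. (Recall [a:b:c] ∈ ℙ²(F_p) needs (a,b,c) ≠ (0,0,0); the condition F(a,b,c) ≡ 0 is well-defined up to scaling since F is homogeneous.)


F(5,3,3) ≡ 3 (mod 7); P is NOT on the curve.

Evaluate F(5, 3, 3) term-by-term (mod 7).
  -3*X**3 ↦ -3·125·1·1 = -375
  3*X**2*Y ↦ 3·25·3·1 = 225
  3*X**2*Z ↦ 3·25·1·3 = 225
  3*X*Y**2 ↦ 3·5·9·1 = 135
  -Y**3 ↦ -1·1·27·1 = -27
  -Y**2*Z ↦ -1·1·9·3 = -27
  Y*Z**2 ↦ 1·1·3·9 = 27
  -2*Z**3 ↦ -2·1·1·27 = -54
Sum: F(5, 3, 3) = (-375) + (225) + (225) + (135) + (-27) + (-27) + (27) + (-54) = 129.
Reducing mod 7: 129 ≡ 3 (mod 7).
Since F(a, b, c) ≡ 3 ≠ 0 (mod 7), P does NOT lie on the curve.


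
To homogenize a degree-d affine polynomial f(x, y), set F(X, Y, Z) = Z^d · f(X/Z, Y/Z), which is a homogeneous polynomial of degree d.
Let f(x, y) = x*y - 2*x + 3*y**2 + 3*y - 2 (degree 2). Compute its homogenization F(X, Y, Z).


F(X, Y, Z) = X*Y - 2*X*Z + 3*Y**2 + 3*Y*Z - 2*Z**2

deg(f) = 2.
Substitute x = X/Z, y = Y/Z into f, then multiply by Z^2.
  monomial 1·x^1·y^1 ↦ 1·X^1·Y^1·Z^0.
  monomial -2·x^1·y^0 ↦ -2·X^1·Y^0·Z^1.
  monomial 3·x^0·y^2 ↦ 3·X^0·Y^2·Z^0.
  monomial 3·x^0·y^1 ↦ 3·X^0·Y^1·Z^1.
  monomial -2·x^0·y^0 ↦ -2·X^0·Y^0·Z^2.
Collecting: F(X, Y, Z) = X*Y - 2*X*Z + 3*Y**2 + 3*Y*Z - 2*Z**2.


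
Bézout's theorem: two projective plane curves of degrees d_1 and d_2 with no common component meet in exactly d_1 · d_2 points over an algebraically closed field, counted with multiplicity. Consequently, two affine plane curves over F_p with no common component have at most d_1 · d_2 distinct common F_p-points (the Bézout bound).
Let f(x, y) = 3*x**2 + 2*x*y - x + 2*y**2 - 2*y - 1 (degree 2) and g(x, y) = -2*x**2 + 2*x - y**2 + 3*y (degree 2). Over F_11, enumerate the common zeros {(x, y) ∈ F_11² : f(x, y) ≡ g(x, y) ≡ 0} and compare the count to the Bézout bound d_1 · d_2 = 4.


Common zeros: {(0, 3), (9, 5), (9, 9), (10, 8)}; count = 4; Bézout bound = 4.

deg(f) = 2, deg(g) = 2, so Bézout bound = 4.
Scan x ∈ F_11. For each x, list the y ∈ F_11 with f(x, y) ≡ 0 and those with g(x, y) ≡ 0 (mod 11); the common zeros in that column are the intersection.
  x = 0: f ≡ 0 at y ∈ {3, 9}; g ≡ 0 at y ∈ {0, 3}; common: {3}.
  x = 1: f ≡ 0 at y ∈ {4, 7}; g ≡ 0 at y ∈ {0, 3}; common: ∅.
  x = 2: f ≡ 0 at y ∈ {3, 7}; g ≡ 0 at y ∈ {6, 8}; common: ∅.
  x = 3: f ≡ 0 at y ∈ ∅; g ≡ 0 at y ∈ {5, 9}; common: ∅.
  x = 4: f ≡ 0 at y ∈ {4}; g ≡ 0 at y ∈ {1, 2}; common: ∅.
  x = 5: f ≡ 0 at y ∈ ∅; g ≡ 0 at y ∈ {4, 10}; common: ∅.
  x = 6: f ≡ 0 at y ∈ ∅; g ≡ 0 at y ∈ {7}; common: ∅.
  x = 7: f ≡ 0 at y ∈ {8}; g ≡ 0 at y ∈ {4, 10}; common: ∅.
  x = 8: f ≡ 0 at y ∈ ∅; g ≡ 0 at y ∈ {1, 2}; common: ∅.
  x = 9: f ≡ 0 at y ∈ {5, 9}; g ≡ 0 at y ∈ {5, 9}; common: {5, 9}.
  x = 10: f ≡ 0 at y ∈ {5, 8}; g ≡ 0 at y ∈ {6, 8}; common: {8}.
Collecting: common zeros = {(0, 3), (9, 5), (9, 9), (10, 8)}, so the count is 4.
Comparison with the Bézout bound: 4 ≤ 4 = deg(f)·deg(g), as expected for curves with no common component (the bound is attained).


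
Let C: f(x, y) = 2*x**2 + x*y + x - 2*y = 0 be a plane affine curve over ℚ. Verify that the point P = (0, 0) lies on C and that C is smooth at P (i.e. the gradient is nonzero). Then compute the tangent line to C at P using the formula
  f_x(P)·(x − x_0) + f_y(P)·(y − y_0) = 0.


Tangent line at P: x - 2*y = 0.

Step 1: f(0, 0) = 0, so P lies on C.
Step 2: partial derivatives
  f_x(x, y) = 4*x + y + 1, f_y(x, y) = x - 2.
  f_x(P) = 1, f_y(P) = -2 (gradient nonzero, so P is smooth).
Step 3: tangent line at P: 1·(x − 0) + -2·(y − 0) = 0.
Expanding: x - 2*y = 0.


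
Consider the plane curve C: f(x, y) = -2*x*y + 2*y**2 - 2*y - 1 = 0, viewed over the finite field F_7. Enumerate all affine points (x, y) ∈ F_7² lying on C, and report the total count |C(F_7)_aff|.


Affine F_7-points: {(2, 4), (2, 6), (3, 1), (3, 3), (6, 2), (6, 5)}; count = 6.

For each of the 49 pairs (x, y) ∈ F_7², evaluate f(x, y) mod 7. Record the zeros.
  x = 0: [0↦6, 1↦6, 2↦3, 3↦4, 4↦2, 5↦4, 6↦3]  zeros at y ∈ ∅
  x = 1: [0↦6, 1↦4, 2↦6, 3↦5, 4↦1, 5↦1, 6↦5]  zeros at y ∈ ∅
  x = 2: [0↦6, 1↦2, 2↦2, 3↦6, 4↦0, 5↦5, 6↦0]  zeros at y ∈ {4, 6}
  x = 3: [0↦6, 1↦0, 2↦5, 3↦0, 4↦6, 5↦2, 6↦2]  zeros at y ∈ {1, 3}
  x = 4: [0↦6, 1↦5, 2↦1, 3↦1, 4↦5, 5↦6, 6↦4]  zeros at y ∈ ∅
  x = 5: [0↦6, 1↦3, 2↦4, 3↦2, 4↦4, 5↦3, 6↦6]  zeros at y ∈ ∅
  x = 6: [0↦6, 1↦1, 2↦0, 3↦3, 4↦3, 5↦0, 6↦1]  zeros at y ∈ {2, 5}
Collecting zeros: affine points = {(2, 4), (2, 6), (3, 1), (3, 3), (6, 2), (6, 5)}.
Total count |C(F_7)_aff| = 6.


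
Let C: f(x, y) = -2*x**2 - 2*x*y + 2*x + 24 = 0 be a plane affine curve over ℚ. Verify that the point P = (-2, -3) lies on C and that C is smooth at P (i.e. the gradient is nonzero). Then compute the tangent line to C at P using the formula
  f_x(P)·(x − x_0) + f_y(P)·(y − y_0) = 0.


Tangent line at P: 16*x + 4*y + 44 = 0.

Step 1: f(-2, -3) = 0, so P lies on C.
Step 2: partial derivatives
  f_x(x, y) = -4*x - 2*y + 2, f_y(x, y) = -2*x.
  f_x(P) = 16, f_y(P) = 4 (gradient nonzero, so P is smooth).
Step 3: tangent line at P: 16·(x − -2) + 4·(y − -3) = 0.
Expanding: 16*x + 4*y + 44 = 0.


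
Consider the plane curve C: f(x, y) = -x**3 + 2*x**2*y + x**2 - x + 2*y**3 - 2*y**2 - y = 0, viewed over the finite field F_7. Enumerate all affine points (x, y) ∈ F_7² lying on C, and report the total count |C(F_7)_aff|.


Affine F_7-points: {(0, 0), (1, 1), (3, 0), (3, 2), (3, 6), (4, 1), (4, 3), (4, 4), (5, 0), (5, 1), (6, 3)}; count = 11.

For each of the 49 pairs (x, y) ∈ F_7², evaluate f(x, y) mod 7. Record the zeros.
  x = 0: [0↦0, 1↦6, 2↦6, 3↦5, 4↦1, 5↦6, 6↦4]  zeros at y ∈ {0}
  x = 1: [0↦6, 1↦0, 2↦2, 3↦3, 4↦1, 5↦1, 6↦1]  zeros at y ∈ {1}
  x = 2: [0↦1, 1↦1, 2↦2, 3↦2, 4↦6, 5↦5, 6↦4]  zeros at y ∈ ∅
  x = 3: [0↦0, 1↦3, 2↦0, 3↦3, 4↦3, 5↦5, 6↦0]  zeros at y ∈ {0, 2, 6}
  x = 4: [0↦4, 1↦0, 2↦4, 3↦0, 4↦0, 5↦2, 6↦4]  zeros at y ∈ {1, 3, 4}
  x = 5: [0↦0, 1↦0, 2↦1, 3↦1, 4↦5, 5↦4, 6↦3]  zeros at y ∈ {0, 1}
  x = 6: [0↦3, 1↦4, 2↦6, 3↦0, 4↦5, 5↦5, 6↦5]  zeros at y ∈ {3}
Collecting zeros: affine points = {(0, 0), (1, 1), (3, 0), (3, 2), (3, 6), (4, 1), (4, 3), (4, 4), (5, 0), (5, 1), (6, 3)}.
Total count |C(F_7)_aff| = 11.


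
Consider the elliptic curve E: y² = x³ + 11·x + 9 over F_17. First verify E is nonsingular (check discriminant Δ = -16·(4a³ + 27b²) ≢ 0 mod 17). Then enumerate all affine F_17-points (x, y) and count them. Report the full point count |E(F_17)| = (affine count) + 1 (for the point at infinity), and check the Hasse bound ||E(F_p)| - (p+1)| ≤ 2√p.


Affine points = {(0, 3), (0, 14), (1, 2), (1, 15), (3, 1), (3, 16), (4, 7), (4, 10), (5, 6), (5, 11), (6, 6), (6, 11), (7, 2), (7, 15), (9, 2), (9, 15), (11, 4), (11, 13), (12, 4), (12, 13), (14, 0), (15, 8), (15, 9)}; affine count = 23; |E(F_17)| = 24.

Discriminant check: Δ ∝ 4a³ + 27b² = 4·11³ + 27·9² = 4·1331 + 27·81 ≡ 14 (mod 17). Nonzero ⇒ E is nonsingular.
For each x ∈ F_17, compute rhs = x³ + 11·x + 9 mod 17, then count y ∈ F_17 with y² ≡ rhs.
  x = 0: rhs = 9, matching y values: 3, 14 (2 points).
  x = 1: rhs = 4, matching y values: 2, 15 (2 points).
  x = 2: rhs = 5, matching y values: none (0 points).
  x = 3: rhs = 1, matching y values: 1, 16 (2 points).
  x = 4: rhs = 15, matching y values: 7, 10 (2 points).
  x = 5: rhs = 2, matching y values: 6, 11 (2 points).
  x = 6: rhs = 2, matching y values: 6, 11 (2 points).
  x = 7: rhs = 4, matching y values: 2, 15 (2 points).
  x = 8: rhs = 14, matching y values: none (0 points).
  x = 9: rhs = 4, matching y values: 2, 15 (2 points).
  x = 10: rhs = 14, matching y values: none (0 points).
  x = 11: rhs = 16, matching y values: 4, 13 (2 points).
  x = 12: rhs = 16, matching y values: 4, 13 (2 points).
  x = 13: rhs = 3, matching y values: none (0 points).
  x = 14: rhs = 0, matching y values: 0 (1 points).
  x = 15: rhs = 13, matching y values: 8, 9 (2 points).
  x = 16: rhs = 14, matching y values: none (0 points).
Total affine count: 23.
Full point count |E(F_17)| = 23 + 1 = 24.
Hasse bound: |24 − (17+1)| = |6| = 6 ≤ 2√17 ≈ 8.2462 ✓.


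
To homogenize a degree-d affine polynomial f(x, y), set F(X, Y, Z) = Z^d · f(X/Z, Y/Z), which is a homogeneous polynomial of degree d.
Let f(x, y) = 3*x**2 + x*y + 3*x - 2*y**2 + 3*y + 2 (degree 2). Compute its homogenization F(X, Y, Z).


F(X, Y, Z) = 3*X**2 + X*Y + 3*X*Z - 2*Y**2 + 3*Y*Z + 2*Z**2

deg(f) = 2.
Substitute x = X/Z, y = Y/Z into f, then multiply by Z^2.
  monomial 3·x^2·y^0 ↦ 3·X^2·Y^0·Z^0.
  monomial 1·x^1·y^1 ↦ 1·X^1·Y^1·Z^0.
  monomial 3·x^1·y^0 ↦ 3·X^1·Y^0·Z^1.
  monomial -2·x^0·y^2 ↦ -2·X^0·Y^2·Z^0.
  monomial 3·x^0·y^1 ↦ 3·X^0·Y^1·Z^1.
  monomial 2·x^0·y^0 ↦ 2·X^0·Y^0·Z^2.
Collecting: F(X, Y, Z) = 3*X**2 + X*Y + 3*X*Z - 2*Y**2 + 3*Y*Z + 2*Z**2.


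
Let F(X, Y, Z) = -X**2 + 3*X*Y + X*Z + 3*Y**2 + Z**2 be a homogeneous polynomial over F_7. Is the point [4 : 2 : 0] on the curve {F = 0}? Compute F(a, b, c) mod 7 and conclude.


F(4,2,0) ≡ 6 (mod 7); P is NOT on the curve.

Evaluate F(4, 2, 0) term-by-term (mod 7).
  -X**2 ↦ -1·16·1·1 = -16
  3*X*Y ↦ 3·4·2·1 = 24
  X*Z ↦ 1·4·1·0 = 0
  3*Y**2 ↦ 3·1·4·1 = 12
  Z**2 ↦ 1·1·1·0 = 0
Sum: F(4, 2, 0) = (-16) + (24) + (0) + (12) + (0) = 20.
Reducing mod 7: 20 ≡ 6 (mod 7).
Since F(a, b, c) ≡ 6 ≠ 0 (mod 7), P does NOT lie on the curve.


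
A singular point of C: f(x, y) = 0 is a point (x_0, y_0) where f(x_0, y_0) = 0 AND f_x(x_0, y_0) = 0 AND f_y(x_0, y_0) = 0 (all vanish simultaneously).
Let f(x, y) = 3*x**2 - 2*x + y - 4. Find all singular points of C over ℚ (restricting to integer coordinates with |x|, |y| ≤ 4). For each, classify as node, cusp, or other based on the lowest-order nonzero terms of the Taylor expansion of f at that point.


No singular points in the scanned grid; C is smooth there.

Compute partial derivatives:
  f_x = 6*x - 2.
  f_y = 1.
f_y = 1 is a nonzero constant, so f_y never vanishes: no point (x, y) can satisfy f = f_x = f_y = 0. In particular no (x, y) ∈ {−4, ..., 4}² is singular; the curve is smooth.


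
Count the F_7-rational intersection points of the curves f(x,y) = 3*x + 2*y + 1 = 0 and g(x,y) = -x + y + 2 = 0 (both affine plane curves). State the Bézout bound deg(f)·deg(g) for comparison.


Common zeros: {(2, 0)}; count = 1; Bézout bound = 1.

deg(f) = 1, deg(g) = 1, so Bézout bound = 1.
Scan x ∈ F_7. For each x, list the y ∈ F_7 with f(x, y) ≡ 0 and those with g(x, y) ≡ 0 (mod 7); the common zeros in that column are the intersection.
  x = 0: f ≡ 0 at y ∈ {3}; g ≡ 0 at y ∈ {5}; common: ∅.
  x = 1: f ≡ 0 at y ∈ {5}; g ≡ 0 at y ∈ {6}; common: ∅.
  x = 2: f ≡ 0 at y ∈ {0}; g ≡ 0 at y ∈ {0}; common: {0}.
  x = 3: f ≡ 0 at y ∈ {2}; g ≡ 0 at y ∈ {1}; common: ∅.
  x = 4: f ≡ 0 at y ∈ {4}; g ≡ 0 at y ∈ {2}; common: ∅.
  x = 5: f ≡ 0 at y ∈ {6}; g ≡ 0 at y ∈ {3}; common: ∅.
  x = 6: f ≡ 0 at y ∈ {1}; g ≡ 0 at y ∈ {4}; common: ∅.
Collecting: common zeros = {(2, 0)}, so the count is 1.
Comparison with the Bézout bound: 1 ≤ 1 = deg(f)·deg(g), as expected for curves with no common component (the bound is attained).


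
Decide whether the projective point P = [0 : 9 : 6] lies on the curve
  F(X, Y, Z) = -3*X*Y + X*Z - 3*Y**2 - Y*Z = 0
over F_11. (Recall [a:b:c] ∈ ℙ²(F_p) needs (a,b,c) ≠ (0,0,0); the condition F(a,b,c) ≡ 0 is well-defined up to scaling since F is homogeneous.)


F(0,9,6) ≡ 0 (mod 11); P is on the curve.

Evaluate F(0, 9, 6) term-by-term (mod 11).
  -3*X*Y ↦ -3·0·9·1 = 0
  X*Z ↦ 1·0·1·6 = 0
  -3*Y**2 ↦ -3·1·81·1 = -243
  -Y*Z ↦ -1·1·9·6 = -54
Sum: F(0, 9, 6) = (0) + (0) + (-243) + (-54) = -297.
Reducing mod 11: -297 ≡ 0 (mod 11).
Since F(a, b, c) ≡ 0 (mod 11), P lies on the curve.


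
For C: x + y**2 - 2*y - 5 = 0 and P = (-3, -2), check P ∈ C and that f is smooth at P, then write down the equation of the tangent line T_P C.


Tangent line at P: x - 6*y - 9 = 0.

Step 1: f(-3, -2) = 0, so P lies on C.
Step 2: partial derivatives
  f_x(x, y) = 1, f_y(x, y) = 2*y - 2.
  f_x(P) = 1, f_y(P) = -6 (gradient nonzero, so P is smooth).
Step 3: tangent line at P: 1·(x − -3) + -6·(y − -2) = 0.
Expanding: x - 6*y - 9 = 0.


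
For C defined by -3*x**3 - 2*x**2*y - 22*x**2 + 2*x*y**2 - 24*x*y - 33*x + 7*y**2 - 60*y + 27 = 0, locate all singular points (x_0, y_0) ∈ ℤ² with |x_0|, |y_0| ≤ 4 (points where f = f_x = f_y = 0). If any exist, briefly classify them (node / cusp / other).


Singular points: {(-3, 3)}; classification: node.

Compute partial derivatives:
  f_x = -9*x**2 - 4*x*y - 44*x + 2*y**2 - 24*y - 33.
  f_y = -2*x**2 + 4*x*y - 24*x + 14*y - 60.
Scan x_0 ∈ {−4, ..., 4}. For each x_0, f_y(x_0, y) is a polynomial in y; find its integer roots y ∈ {−4, ..., 4}, then test f_x and f at those candidates.
  x = -4: f_y(-4, y) = 4 - 2*y; vanishes at y ∈ {2}. (-4, 2): f_x = -9 ≠ 0.
  x = -3: f_y(-3, y) = 2*y - 6; vanishes at y ∈ {3}. (-3, 3): f_x = 0, f = 0 — SINGULAR.
  x = -2: f_y(-2, y) = 6*y - 20; no integer root y with |y| ≤ 4.
  x = -1: f_y(-1, y) = 10*y - 38; no integer root y with |y| ≤ 4.
  x = 0: f_y(0, y) = 14*y - 60; no integer root y with |y| ≤ 4.
  x = 1: f_y(1, y) = 18*y - 86; no integer root y with |y| ≤ 4.
  x = 2: f_y(2, y) = 22*y - 116; no integer root y with |y| ≤ 4.
  x = 3: f_y(3, y) = 26*y - 150; no integer root y with |y| ≤ 4.
  x = 4: f_y(4, y) = 30*y - 188; no integer root y with |y| ≤ 4.
Only singular point on the grid: (-3, 3).
Classify: substitute x = -3 + u, y = 3 + v and expand: f = -3*u**3 - 2*u**2*v - u**2 + 2*u*v**2 + v**2.
No constant or linear terms (consistent with a singular point). Quadratic part: -u**2 + v**2. Cubic part: -3*u**3 - 2*u**2*v + 2*u*v**2.
The quadratic part v**2 - u**2 = (v − u)(v + u) splits into two distinct linear factors, so there are two distinct tangent lines y − 3 = ±(x − -3) — this is a node (ordinary double point).
Classification: node.


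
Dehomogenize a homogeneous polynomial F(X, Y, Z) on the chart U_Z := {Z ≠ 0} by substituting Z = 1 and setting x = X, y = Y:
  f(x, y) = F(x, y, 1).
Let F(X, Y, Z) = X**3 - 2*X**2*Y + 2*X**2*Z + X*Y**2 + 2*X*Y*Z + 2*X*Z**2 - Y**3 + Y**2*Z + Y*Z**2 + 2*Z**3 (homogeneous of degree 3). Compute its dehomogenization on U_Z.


f(x, y) = x**3 - 2*x**2*y + 2*x**2 + x*y**2 + 2*x*y + 2*x - y**3 + y**2 + y + 2

On U_Z we set Z = 1. Each monomial c·X^i·Y^j·Z^k in F becomes c·x^i·y^j·1^k = c·x^i·y^j.
Substituting Z = 1: F(X, Y, 1) = x**3 - 2*x**2*y + 2*x**2 + x*y**2 + 2*x*y + 2*x - y**3 + y**2 + y + 2.
Note: deg(f) ≤ deg(F) = 3; strict inequality happens when F is divisible by Z (lost terms).


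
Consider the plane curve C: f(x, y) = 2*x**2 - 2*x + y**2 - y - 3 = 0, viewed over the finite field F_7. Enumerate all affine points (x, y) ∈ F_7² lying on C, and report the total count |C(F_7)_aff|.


Affine F_7-points: {(2, 3), (2, 5), (3, 4), (4, 0), (4, 1), (5, 4), (6, 3), (6, 5)}; count = 8.

For each of the 49 pairs (x, y) ∈ F_7², evaluate f(x, y) mod 7. Record the zeros.
  x = 0: [0↦4, 1↦4, 2↦6, 3↦3, 4↦2, 5↦3, 6↦6]  zeros at y ∈ ∅
  x = 1: [0↦4, 1↦4, 2↦6, 3↦3, 4↦2, 5↦3, 6↦6]  zeros at y ∈ ∅
  x = 2: [0↦1, 1↦1, 2↦3, 3↦0, 4↦6, 5↦0, 6↦3]  zeros at y ∈ {3, 5}
  x = 3: [0↦2, 1↦2, 2↦4, 3↦1, 4↦0, 5↦1, 6↦4]  zeros at y ∈ {4}
  x = 4: [0↦0, 1↦0, 2↦2, 3↦6, 4↦5, 5↦6, 6↦2]  zeros at y ∈ {0, 1}
  x = 5: [0↦2, 1↦2, 2↦4, 3↦1, 4↦0, 5↦1, 6↦4]  zeros at y ∈ {4}
  x = 6: [0↦1, 1↦1, 2↦3, 3↦0, 4↦6, 5↦0, 6↦3]  zeros at y ∈ {3, 5}
Collecting zeros: affine points = {(2, 3), (2, 5), (3, 4), (4, 0), (4, 1), (5, 4), (6, 3), (6, 5)}.
Total count |C(F_7)_aff| = 8.


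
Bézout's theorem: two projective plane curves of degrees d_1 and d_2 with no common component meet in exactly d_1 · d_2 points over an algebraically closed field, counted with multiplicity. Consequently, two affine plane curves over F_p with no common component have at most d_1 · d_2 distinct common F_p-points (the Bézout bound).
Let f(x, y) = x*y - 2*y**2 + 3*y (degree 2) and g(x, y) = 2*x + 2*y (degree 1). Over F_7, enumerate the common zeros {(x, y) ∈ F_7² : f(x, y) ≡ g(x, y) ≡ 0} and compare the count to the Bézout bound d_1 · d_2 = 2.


Common zeros: {(0, 0), (6, 1)}; count = 2; Bézout bound = 2.

deg(f) = 2, deg(g) = 1, so Bézout bound = 2.
Scan x ∈ F_7. For each x, list the y ∈ F_7 with f(x, y) ≡ 0 and those with g(x, y) ≡ 0 (mod 7); the common zeros in that column are the intersection.
  x = 0: f ≡ 0 at y ∈ {0, 5}; g ≡ 0 at y ∈ {0}; common: {0}.
  x = 1: f ≡ 0 at y ∈ {0, 2}; g ≡ 0 at y ∈ {6}; common: ∅.
  x = 2: f ≡ 0 at y ∈ {0, 6}; g ≡ 0 at y ∈ {5}; common: ∅.
  x = 3: f ≡ 0 at y ∈ {0, 3}; g ≡ 0 at y ∈ {4}; common: ∅.
  x = 4: f ≡ 0 at y ∈ {0}; g ≡ 0 at y ∈ {3}; common: ∅.
  x = 5: f ≡ 0 at y ∈ {0, 4}; g ≡ 0 at y ∈ {2}; common: ∅.
  x = 6: f ≡ 0 at y ∈ {0, 1}; g ≡ 0 at y ∈ {1}; common: {1}.
Collecting: common zeros = {(0, 0), (6, 1)}, so the count is 2.
Comparison with the Bézout bound: 2 ≤ 2 = deg(f)·deg(g), as expected for curves with no common component (the bound is attained).


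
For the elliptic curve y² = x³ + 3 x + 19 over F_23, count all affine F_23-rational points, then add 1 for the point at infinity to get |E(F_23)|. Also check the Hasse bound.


Affine points = {(1, 0), (3, 3), (3, 20), (4, 7), (4, 16), (6, 0), (8, 7), (8, 16), (9, 4), (9, 19), (11, 7), (11, 16), (12, 9), (12, 14), (13, 1), (13, 22), (15, 9), (15, 14), (16, 0), (19, 9), (19, 14), (20, 11), (20, 12)}; affine count = 23; |E(F_23)| = 24.

Discriminant check: Δ ∝ 4a³ + 27b² = 4·3³ + 27·19² = 4·27 + 27·361 ≡ 11 (mod 23). Nonzero ⇒ E is nonsingular.
For each x ∈ F_23, compute rhs = x³ + 3·x + 19 mod 23, then count y ∈ F_23 with y² ≡ rhs.
  x = 0: rhs = 19, matching y values: none (0 points).
  x = 1: rhs = 0, matching y values: 0 (1 points).
  x = 2: rhs = 10, matching y values: none (0 points).
  x = 3: rhs = 9, matching y values: 3, 20 (2 points).
  x = 4: rhs = 3, matching y values: 7, 16 (2 points).
  x = 5: rhs = 21, matching y values: none (0 points).
  x = 6: rhs = 0, matching y values: 0 (1 points).
  x = 7: rhs = 15, matching y values: none (0 points).
  x = 8: rhs = 3, matching y values: 7, 16 (2 points).
  x = 9: rhs = 16, matching y values: 4, 19 (2 points).
  x = 10: rhs = 14, matching y values: none (0 points).
  x = 11: rhs = 3, matching y values: 7, 16 (2 points).
  x = 12: rhs = 12, matching y values: 9, 14 (2 points).
  x = 13: rhs = 1, matching y values: 1, 22 (2 points).
  x = 14: rhs = 22, matching y values: none (0 points).
  x = 15: rhs = 12, matching y values: 9, 14 (2 points).
  x = 16: rhs = 0, matching y values: 0 (1 points).
  x = 17: rhs = 15, matching y values: none (0 points).
  x = 18: rhs = 17, matching y values: none (0 points).
  x = 19: rhs = 12, matching y values: 9, 14 (2 points).
  x = 20: rhs = 6, matching y values: 11, 12 (2 points).
  x = 21: rhs = 5, matching y values: none (0 points).
  x = 22: rhs = 15, matching y values: none (0 points).
Total affine count: 23.
Full point count |E(F_23)| = 23 + 1 = 24.
Hasse bound: |24 − (23+1)| = |0| = 0 ≤ 2√23 ≈ 9.5917 ✓.


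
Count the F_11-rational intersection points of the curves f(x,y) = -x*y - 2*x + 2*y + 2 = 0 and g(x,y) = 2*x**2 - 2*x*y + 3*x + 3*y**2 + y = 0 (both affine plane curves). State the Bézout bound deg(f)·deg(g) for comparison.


Common zeros: ∅; count = 0; Bézout bound = 4.

deg(f) = 2, deg(g) = 2, so Bézout bound = 4.
Scan x ∈ F_11. For each x, list the y ∈ F_11 with f(x, y) ≡ 0 and those with g(x, y) ≡ 0 (mod 11); the common zeros in that column are the intersection.
  x = 0: f ≡ 0 at y ∈ {10}; g ≡ 0 at y ∈ {0, 7}; common: ∅.
  x = 1: f ≡ 0 at y ∈ {0}; g ≡ 0 at y ∈ ∅; common: ∅.
  x = 2: f ≡ 0 at y ∈ ∅; g ≡ 0 at y ∈ ∅; common: ∅.
  x = 3: f ≡ 0 at y ∈ {7}; g ≡ 0 at y ∈ {4, 5}; common: ∅.
  x = 4: f ≡ 0 at y ∈ {8}; g ≡ 0 at y ∈ {0, 6}; common: ∅.
  x = 5: f ≡ 0 at y ∈ {1}; g ≡ 0 at y ∈ {4, 10}; common: ∅.
  x = 6: f ≡ 0 at y ∈ {3}; g ≡ 0 at y ∈ {5, 6}; common: ∅.
  x = 7: f ≡ 0 at y ∈ {2}; g ≡ 0 at y ∈ ∅; common: ∅.
  x = 8: f ≡ 0 at y ∈ {5}; g ≡ 0 at y ∈ ∅; common: ∅.
  x = 9: f ≡ 0 at y ∈ {4}; g ≡ 0 at y ∈ {3, 10}; common: ∅.
  x = 10: f ≡ 0 at y ∈ {6}; g ≡ 0 at y ∈ ∅; common: ∅.
Collecting: common zeros = ∅, so the count is 0.
Comparison with the Bézout bound: 0 ≤ 4 = deg(f)·deg(g), as expected for curves with no common component (the affine F_11-count falls short of the bound because intersections may lie at infinity, over extension fields, or carry multiplicity).


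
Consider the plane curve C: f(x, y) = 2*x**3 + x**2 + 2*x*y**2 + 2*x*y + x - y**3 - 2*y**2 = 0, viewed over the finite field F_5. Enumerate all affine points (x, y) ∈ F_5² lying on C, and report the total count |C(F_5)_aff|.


Affine F_5-points: {(0, 0), (0, 3), (1, 1), (1, 2), (2, 2), (2, 3), (3, 1), (3, 4), (4, 2)}; count = 9.

For each of the 25 pairs (x, y) ∈ F_5², evaluate f(x, y) mod 5. Record the zeros.
  x = 0: [0↦0, 1↦2, 2↦4, 3↦0, 4↦4]  zeros at y ∈ {0, 3}
  x = 1: [0↦4, 1↦0, 2↦0, 3↦3, 4↦3]  zeros at y ∈ {1, 2}
  x = 2: [0↦2, 1↦2, 2↦0, 3↦0, 4↦1]  zeros at y ∈ {2, 3}
  x = 3: [0↦1, 1↦0, 2↦1, 3↦3, 4↦0]  zeros at y ∈ {1, 4}
  x = 4: [0↦3, 1↦1, 2↦0, 3↦4, 4↦2]  zeros at y ∈ {2}
Collecting zeros: affine points = {(0, 0), (0, 3), (1, 1), (1, 2), (2, 2), (2, 3), (3, 1), (3, 4), (4, 2)}.
Total count |C(F_5)_aff| = 9.


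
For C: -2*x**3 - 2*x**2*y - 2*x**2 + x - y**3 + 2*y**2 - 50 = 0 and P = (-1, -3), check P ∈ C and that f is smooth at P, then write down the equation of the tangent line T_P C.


Tangent line at P: -13*x - 41*y - 136 = 0.

Step 1: f(-1, -3) = 0, so P lies on C.
Step 2: partial derivatives
  f_x(x, y) = -6*x**2 - 4*x*y - 4*x + 1, f_y(x, y) = -2*x**2 - 3*y**2 + 4*y.
  f_x(P) = -13, f_y(P) = -41 (gradient nonzero, so P is smooth).
Step 3: tangent line at P: -13·(x − -1) + -41·(y − -3) = 0.
Expanding: -13*x - 41*y - 136 = 0.


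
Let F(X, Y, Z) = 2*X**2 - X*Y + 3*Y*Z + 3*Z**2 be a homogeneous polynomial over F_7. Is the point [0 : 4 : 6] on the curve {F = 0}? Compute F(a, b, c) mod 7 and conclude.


F(0,4,6) ≡ 5 (mod 7); P is NOT on the curve.

Evaluate F(0, 4, 6) term-by-term (mod 7).
  2*X**2 ↦ 2·0·1·1 = 0
  -X*Y ↦ -1·0·4·1 = 0
  3*Y*Z ↦ 3·1·4·6 = 72
  3*Z**2 ↦ 3·1·1·36 = 108
Sum: F(0, 4, 6) = (0) + (0) + (72) + (108) = 180.
Reducing mod 7: 180 ≡ 5 (mod 7).
Since F(a, b, c) ≡ 5 ≠ 0 (mod 7), P does NOT lie on the curve.


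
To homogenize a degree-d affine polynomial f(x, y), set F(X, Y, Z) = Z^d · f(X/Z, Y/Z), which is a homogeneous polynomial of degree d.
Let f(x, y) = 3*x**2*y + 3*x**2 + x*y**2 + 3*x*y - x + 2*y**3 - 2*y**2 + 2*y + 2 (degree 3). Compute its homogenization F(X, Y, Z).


F(X, Y, Z) = 3*X**2*Y + 3*X**2*Z + X*Y**2 + 3*X*Y*Z - X*Z**2 + 2*Y**3 - 2*Y**2*Z + 2*Y*Z**2 + 2*Z**3

deg(f) = 3.
Substitute x = X/Z, y = Y/Z into f, then multiply by Z^3.
  monomial 3·x^2·y^1 ↦ 3·X^2·Y^1·Z^0.
  monomial 3·x^2·y^0 ↦ 3·X^2·Y^0·Z^1.
  monomial 1·x^1·y^2 ↦ 1·X^1·Y^2·Z^0.
  monomial 3·x^1·y^1 ↦ 3·X^1·Y^1·Z^1.
  monomial -1·x^1·y^0 ↦ -1·X^1·Y^0·Z^2.
  monomial 2·x^0·y^3 ↦ 2·X^0·Y^3·Z^0.
  monomial -2·x^0·y^2 ↦ -2·X^0·Y^2·Z^1.
  monomial 2·x^0·y^1 ↦ 2·X^0·Y^1·Z^2.
  monomial 2·x^0·y^0 ↦ 2·X^0·Y^0·Z^3.
Collecting: F(X, Y, Z) = 3*X**2*Y + 3*X**2*Z + X*Y**2 + 3*X*Y*Z - X*Z**2 + 2*Y**3 - 2*Y**2*Z + 2*Y*Z**2 + 2*Z**3.


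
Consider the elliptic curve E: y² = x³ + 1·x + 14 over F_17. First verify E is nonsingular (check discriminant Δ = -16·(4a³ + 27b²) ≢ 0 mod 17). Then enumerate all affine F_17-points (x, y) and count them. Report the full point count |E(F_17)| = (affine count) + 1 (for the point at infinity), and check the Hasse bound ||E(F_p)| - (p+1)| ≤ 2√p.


Affine points = {(1, 4), (1, 13), (5, 5), (5, 12), (6, 7), (6, 10), (9, 2), (9, 15), (10, 2), (10, 15), (11, 8), (11, 9), (14, 1), (14, 16), (15, 2), (15, 15)}; affine count = 16; |E(F_17)| = 17.

Discriminant check: Δ ∝ 4a³ + 27b² = 4·1³ + 27·14² = 4·1 + 27·196 ≡ 9 (mod 17). Nonzero ⇒ E is nonsingular.
For each x ∈ F_17, compute rhs = x³ + 1·x + 14 mod 17, then count y ∈ F_17 with y² ≡ rhs.
  x = 0: rhs = 14, matching y values: none (0 points).
  x = 1: rhs = 16, matching y values: 4, 13 (2 points).
  x = 2: rhs = 7, matching y values: none (0 points).
  x = 3: rhs = 10, matching y values: none (0 points).
  x = 4: rhs = 14, matching y values: none (0 points).
  x = 5: rhs = 8, matching y values: 5, 12 (2 points).
  x = 6: rhs = 15, matching y values: 7, 10 (2 points).
  x = 7: rhs = 7, matching y values: none (0 points).
  x = 8: rhs = 7, matching y values: none (0 points).
  x = 9: rhs = 4, matching y values: 2, 15 (2 points).
  x = 10: rhs = 4, matching y values: 2, 15 (2 points).
  x = 11: rhs = 13, matching y values: 8, 9 (2 points).
  x = 12: rhs = 3, matching y values: none (0 points).
  x = 13: rhs = 14, matching y values: none (0 points).
  x = 14: rhs = 1, matching y values: 1, 16 (2 points).
  x = 15: rhs = 4, matching y values: 2, 15 (2 points).
  x = 16: rhs = 12, matching y values: none (0 points).
Total affine count: 16.
Full point count |E(F_17)| = 16 + 1 = 17.
Hasse bound: |17 − (17+1)| = |-1| = 1 ≤ 2√17 ≈ 8.2462 ✓.


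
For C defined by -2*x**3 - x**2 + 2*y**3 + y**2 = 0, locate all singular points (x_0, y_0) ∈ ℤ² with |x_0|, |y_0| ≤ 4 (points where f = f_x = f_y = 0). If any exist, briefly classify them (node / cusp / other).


Singular points: {(0, 0)}; classification: node.

Compute partial derivatives:
  f_x = -6*x**2 - 2*x.
  f_y = 6*y**2 + 2*y.
Scan x_0 ∈ {−4, ..., 4}. For each x_0, f_y(x_0, y) is a polynomial in y; find its integer roots y ∈ {−4, ..., 4}, then test f_x and f at those candidates.
  x = -4: f_y(-4, y) = 6*y**2 + 2*y; vanishes at y ∈ {0}. (-4, 0): f_x = -88 ≠ 0.
  x = -3: f_y(-3, y) = 6*y**2 + 2*y; vanishes at y ∈ {0}. (-3, 0): f_x = -48 ≠ 0.
  x = -2: f_y(-2, y) = 6*y**2 + 2*y; vanishes at y ∈ {0}. (-2, 0): f_x = -20 ≠ 0.
  x = -1: f_y(-1, y) = 6*y**2 + 2*y; vanishes at y ∈ {0}. (-1, 0): f_x = -4 ≠ 0.
  x = 0: f_y(0, y) = 6*y**2 + 2*y; vanishes at y ∈ {0}. (0, 0): f_x = 0, f = 0 — SINGULAR.
  x = 1: f_y(1, y) = 6*y**2 + 2*y; vanishes at y ∈ {0}. (1, 0): f_x = -8 ≠ 0.
  x = 2: f_y(2, y) = 6*y**2 + 2*y; vanishes at y ∈ {0}. (2, 0): f_x = -28 ≠ 0.
  x = 3: f_y(3, y) = 6*y**2 + 2*y; vanishes at y ∈ {0}. (3, 0): f_x = -60 ≠ 0.
  x = 4: f_y(4, y) = 6*y**2 + 2*y; vanishes at y ∈ {0}. (4, 0): f_x = -104 ≠ 0.
Only singular point on the grid: (0, 0).
Classify: substitute x = 0 + u, y = 0 + v and expand: f = -2*u**3 - u**2 + 2*v**3 + v**2.
No constant or linear terms (consistent with a singular point). Quadratic part: -u**2 + v**2. Cubic part: -2*u**3 + 2*v**3.
The quadratic part v**2 - u**2 = (v − u)(v + u) splits into two distinct linear factors, so there are two distinct tangent lines y − 0 = ±(x − 0) — this is a node (ordinary double point).
Classification: node.


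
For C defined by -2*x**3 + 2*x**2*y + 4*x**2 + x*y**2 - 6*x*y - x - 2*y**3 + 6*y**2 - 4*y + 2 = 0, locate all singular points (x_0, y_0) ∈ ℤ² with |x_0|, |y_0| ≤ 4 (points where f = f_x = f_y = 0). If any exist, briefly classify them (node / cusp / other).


Singular points: {(1, 1)}; classification: cusp.

Compute partial derivatives:
  f_x = -6*x**2 + 4*x*y + 8*x + y**2 - 6*y - 1.
  f_y = 2*x**2 + 2*x*y - 6*x - 6*y**2 + 12*y - 4.
Scan x_0 ∈ {−4, ..., 4}. For each x_0, f_y(x_0, y) is a polynomial in y; find its integer roots y ∈ {−4, ..., 4}, then test f_x and f at those candidates.
  x = -4: f_y(-4, y) = -6*y**2 + 4*y + 52; no integer root y with |y| ≤ 4.
  x = -3: f_y(-3, y) = -6*y**2 + 6*y + 32; no integer root y with |y| ≤ 4.
  x = -2: f_y(-2, y) = -6*y**2 + 8*y + 16; no integer root y with |y| ≤ 4.
  x = -1: f_y(-1, y) = -6*y**2 + 10*y + 4; vanishes at y ∈ {2}. (-1, 2): f_x = -31 ≠ 0.
  x = 0: f_y(0, y) = -6*y**2 + 12*y - 4; no integer root y with |y| ≤ 4.
  x = 1: f_y(1, y) = -6*y**2 + 14*y - 8; vanishes at y ∈ {1}. (1, 1): f_x = 0, f = 0 — SINGULAR.
  x = 2: f_y(2, y) = -6*y**2 + 16*y - 8; vanishes at y ∈ {2}. (2, 2): f_x = -1 ≠ 0.
  x = 3: f_y(3, y) = -6*y**2 + 18*y - 4; no integer root y with |y| ≤ 4.
  x = 4: f_y(4, y) = -6*y**2 + 20*y + 4; no integer root y with |y| ≤ 4.
Only singular point on the grid: (1, 1).
Classify: substitute x = 1 + u, y = 1 + v and expand: f = -2*u**3 + 2*u**2*v + u*v**2 - 2*v**3 + v**2.
No constant or linear terms (consistent with a singular point). Quadratic part: v**2. Cubic part: -2*u**3 + 2*u**2*v + u*v**2 - 2*v**3.
The quadratic part v**2 is a perfect square, so there is a single (double) tangent line v = 0, i.e. y = 1. Restricting the cubic part to that line (v = 0) leaves -2*u**3 ≠ 0, so f is not divisible by v and the branch is v² ≈ 2*u**3 to lowest order — this is a cusp.
Classification: cusp.


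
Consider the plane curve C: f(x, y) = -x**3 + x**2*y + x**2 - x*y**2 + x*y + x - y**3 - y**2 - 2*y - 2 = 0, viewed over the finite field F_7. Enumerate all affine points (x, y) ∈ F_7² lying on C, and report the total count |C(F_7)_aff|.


Affine F_7-points: {(0, 6), (3, 2), (3, 4)}; count = 3.

For each of the 49 pairs (x, y) ∈ F_7², evaluate f(x, y) mod 7. Record the zeros.
  x = 0: [0↦5, 1↦1, 2↦3, 3↦5, 4↦1, 5↦6, 6↦0]  zeros at y ∈ {6}
  x = 1: [0↦6, 1↦3, 2↦4, 3↦3, 4↦1, 5↦6, 6↦5]  zeros at y ∈ ∅
  x = 2: [0↦3, 1↦3, 2↦5, 3↦3, 4↦5, 5↦5, 6↦4]  zeros at y ∈ ∅
  x = 3: [0↦4, 1↦2, 2↦0, 3↦6, 4↦0, 5↦4, 6↦5]  zeros at y ∈ {2, 4}
  x = 4: [0↦3, 1↦1, 2↦4, 3↦6, 4↦1, 5↦4, 6↦2]  zeros at y ∈ ∅
  x = 5: [0↦1, 1↦1, 2↦4, 3↦4, 4↦2, 5↦6, 6↦3]  zeros at y ∈ ∅
  x = 6: [0↦6, 1↦3, 2↦1, 3↦1, 4↦4, 5↦4, 6↦2]  zeros at y ∈ ∅
Collecting zeros: affine points = {(0, 6), (3, 2), (3, 4)}.
Total count |C(F_7)_aff| = 3.


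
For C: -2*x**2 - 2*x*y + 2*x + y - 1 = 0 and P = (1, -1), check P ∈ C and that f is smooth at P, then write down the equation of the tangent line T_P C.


Tangent line at P: -y - 1 = 0.

Step 1: f(1, -1) = 0, so P lies on C.
Step 2: partial derivatives
  f_x(x, y) = -4*x - 2*y + 2, f_y(x, y) = 1 - 2*x.
  f_x(P) = 0, f_y(P) = -1 (gradient nonzero, so P is smooth).
Step 3: tangent line at P: 0·(x − 1) + -1·(y − -1) = 0.
Expanding: -y - 1 = 0.


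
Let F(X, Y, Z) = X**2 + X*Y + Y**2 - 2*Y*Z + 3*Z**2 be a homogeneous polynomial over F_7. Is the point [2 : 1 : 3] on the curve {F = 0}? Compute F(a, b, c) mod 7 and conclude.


F(2,1,3) ≡ 0 (mod 7); P is on the curve.

Evaluate F(2, 1, 3) term-by-term (mod 7).
  X**2 ↦ 1·4·1·1 = 4
  X*Y ↦ 1·2·1·1 = 2
  Y**2 ↦ 1·1·1·1 = 1
  -2*Y*Z ↦ -2·1·1·3 = -6
  3*Z**2 ↦ 3·1·1·9 = 27
Sum: F(2, 1, 3) = (4) + (2) + (1) + (-6) + (27) = 28.
Reducing mod 7: 28 ≡ 0 (mod 7).
Since F(a, b, c) ≡ 0 (mod 7), P lies on the curve.


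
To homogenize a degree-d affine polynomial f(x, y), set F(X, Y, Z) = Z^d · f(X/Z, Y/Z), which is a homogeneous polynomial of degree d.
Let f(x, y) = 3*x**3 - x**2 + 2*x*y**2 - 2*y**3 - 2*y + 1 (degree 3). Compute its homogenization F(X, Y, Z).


F(X, Y, Z) = 3*X**3 - X**2*Z + 2*X*Y**2 - 2*Y**3 - 2*Y*Z**2 + Z**3

deg(f) = 3.
Substitute x = X/Z, y = Y/Z into f, then multiply by Z^3.
  monomial 3·x^3·y^0 ↦ 3·X^3·Y^0·Z^0.
  monomial -1·x^2·y^0 ↦ -1·X^2·Y^0·Z^1.
  monomial 2·x^1·y^2 ↦ 2·X^1·Y^2·Z^0.
  monomial -2·x^0·y^3 ↦ -2·X^0·Y^3·Z^0.
  monomial -2·x^0·y^1 ↦ -2·X^0·Y^1·Z^2.
  monomial 1·x^0·y^0 ↦ 1·X^0·Y^0·Z^3.
Collecting: F(X, Y, Z) = 3*X**3 - X**2*Z + 2*X*Y**2 - 2*Y**3 - 2*Y*Z**2 + Z**3.


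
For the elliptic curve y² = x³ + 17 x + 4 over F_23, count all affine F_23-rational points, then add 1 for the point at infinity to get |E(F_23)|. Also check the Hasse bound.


Affine points = {(0, 2), (0, 21), (2, 0), (3, 6), (3, 17), (6, 0), (7, 11), (7, 12), (8, 10), (8, 13), (9, 9), (9, 14), (10, 1), (10, 22), (11, 2), (11, 21), (12, 2), (12, 21), (15, 0), (16, 5), (16, 18), (17, 10), (17, 13), (18, 1), (18, 22), (20, 8), (20, 15), (21, 10), (21, 13), (22, 3), (22, 20)}; affine count = 31; |E(F_23)| = 32.

Discriminant check: Δ ∝ 4a³ + 27b² = 4·17³ + 27·4² = 4·4913 + 27·16 ≡ 5 (mod 23). Nonzero ⇒ E is nonsingular.
For each x ∈ F_23, compute rhs = x³ + 17·x + 4 mod 23, then count y ∈ F_23 with y² ≡ rhs.
  x = 0: rhs = 4, matching y values: 2, 21 (2 points).
  x = 1: rhs = 22, matching y values: none (0 points).
  x = 2: rhs = 0, matching y values: 0 (1 points).
  x = 3: rhs = 13, matching y values: 6, 17 (2 points).
  x = 4: rhs = 21, matching y values: none (0 points).
  x = 5: rhs = 7, matching y values: none (0 points).
  x = 6: rhs = 0, matching y values: 0 (1 points).
  x = 7: rhs = 6, matching y values: 11, 12 (2 points).
  x = 8: rhs = 8, matching y values: 10, 13 (2 points).
  x = 9: rhs = 12, matching y values: 9, 14 (2 points).
  x = 10: rhs = 1, matching y values: 1, 22 (2 points).
  x = 11: rhs = 4, matching y values: 2, 21 (2 points).
  x = 12: rhs = 4, matching y values: 2, 21 (2 points).
  x = 13: rhs = 7, matching y values: none (0 points).
  x = 14: rhs = 19, matching y values: none (0 points).
  x = 15: rhs = 0, matching y values: 0 (1 points).
  x = 16: rhs = 2, matching y values: 5, 18 (2 points).
  x = 17: rhs = 8, matching y values: 10, 13 (2 points).
  x = 18: rhs = 1, matching y values: 1, 22 (2 points).
  x = 19: rhs = 10, matching y values: none (0 points).
  x = 20: rhs = 18, matching y values: 8, 15 (2 points).
  x = 21: rhs = 8, matching y values: 10, 13 (2 points).
  x = 22: rhs = 9, matching y values: 3, 20 (2 points).
Total affine count: 31.
Full point count |E(F_23)| = 31 + 1 = 32.
Hasse bound: |32 − (23+1)| = |8| = 8 ≤ 2√23 ≈ 9.5917 ✓.


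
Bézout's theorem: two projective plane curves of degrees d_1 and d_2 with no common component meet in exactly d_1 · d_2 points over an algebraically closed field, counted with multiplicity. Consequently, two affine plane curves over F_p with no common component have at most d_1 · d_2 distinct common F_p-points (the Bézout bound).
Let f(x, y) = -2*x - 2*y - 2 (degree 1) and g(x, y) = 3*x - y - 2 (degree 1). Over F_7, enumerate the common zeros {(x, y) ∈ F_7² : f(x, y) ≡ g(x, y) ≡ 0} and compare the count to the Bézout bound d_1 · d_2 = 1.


Common zeros: {(2, 4)}; count = 1; Bézout bound = 1.

deg(f) = 1, deg(g) = 1, so Bézout bound = 1.
Scan x ∈ F_7. For each x, list the y ∈ F_7 with f(x, y) ≡ 0 and those with g(x, y) ≡ 0 (mod 7); the common zeros in that column are the intersection.
  x = 0: f ≡ 0 at y ∈ {6}; g ≡ 0 at y ∈ {5}; common: ∅.
  x = 1: f ≡ 0 at y ∈ {5}; g ≡ 0 at y ∈ {1}; common: ∅.
  x = 2: f ≡ 0 at y ∈ {4}; g ≡ 0 at y ∈ {4}; common: {4}.
  x = 3: f ≡ 0 at y ∈ {3}; g ≡ 0 at y ∈ {0}; common: ∅.
  x = 4: f ≡ 0 at y ∈ {2}; g ≡ 0 at y ∈ {3}; common: ∅.
  x = 5: f ≡ 0 at y ∈ {1}; g ≡ 0 at y ∈ {6}; common: ∅.
  x = 6: f ≡ 0 at y ∈ {0}; g ≡ 0 at y ∈ {2}; common: ∅.
Collecting: common zeros = {(2, 4)}, so the count is 1.
Comparison with the Bézout bound: 1 ≤ 1 = deg(f)·deg(g), as expected for curves with no common component (the bound is attained).
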